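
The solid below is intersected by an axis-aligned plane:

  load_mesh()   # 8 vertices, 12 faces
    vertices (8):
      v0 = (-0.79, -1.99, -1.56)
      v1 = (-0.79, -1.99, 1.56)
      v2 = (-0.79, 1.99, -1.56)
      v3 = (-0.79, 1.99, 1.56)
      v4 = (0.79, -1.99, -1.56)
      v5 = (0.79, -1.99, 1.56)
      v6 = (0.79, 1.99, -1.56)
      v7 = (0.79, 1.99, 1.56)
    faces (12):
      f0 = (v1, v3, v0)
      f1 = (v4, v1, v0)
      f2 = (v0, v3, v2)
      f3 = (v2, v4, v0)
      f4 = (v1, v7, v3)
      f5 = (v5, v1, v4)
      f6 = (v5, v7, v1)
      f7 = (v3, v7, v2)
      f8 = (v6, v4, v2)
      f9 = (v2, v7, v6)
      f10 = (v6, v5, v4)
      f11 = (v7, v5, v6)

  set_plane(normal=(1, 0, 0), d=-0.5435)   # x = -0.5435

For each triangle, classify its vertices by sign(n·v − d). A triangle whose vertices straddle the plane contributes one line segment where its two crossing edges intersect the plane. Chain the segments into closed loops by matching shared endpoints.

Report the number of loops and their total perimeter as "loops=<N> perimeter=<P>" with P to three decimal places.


Straddling triangles (8 of 12):
  (v4,v1,v0) [+--] → (-0.5435, -1.99, 1.07324)–(-0.5435, -1.99, -1.56)  len=2.6332
  (v2,v4,v0) [-+-] → (-0.5435, 1.36907, -1.56)–(-0.5435, -1.99, -1.56)  len=3.3591
  (v1,v7,v3) [-+-] → (-0.5435, -1.36907, 1.56)–(-0.5435, 1.99, 1.56)  len=3.3591
  (v5,v1,v4) [+-+] → (-0.5435, -1.99, 1.56)–(-0.5435, -1.99, 1.07324)  len=0.4868
  (v5,v7,v1) [++-] → (-0.5435, -1.36907, 1.56)–(-0.5435, -1.99, 1.56)  len=0.6209
  (v3,v7,v2) [-+-] → (-0.5435, 1.99, 1.56)–(-0.5435, 1.99, -1.07324)  len=2.6332
  (v6,v4,v2) [++-] → (-0.5435, 1.36907, -1.56)–(-0.5435, 1.99, -1.56)  len=0.6209
  (v2,v7,v6) [-++] → (-0.5435, 1.99, -1.07324)–(-0.5435, 1.99, -1.56)  len=0.4868

Chained into 1 loop(s):
  loop 1: 8 segments, perimeter = 14.2000
Total perimeter = 14.200

loops=1 perimeter=14.200


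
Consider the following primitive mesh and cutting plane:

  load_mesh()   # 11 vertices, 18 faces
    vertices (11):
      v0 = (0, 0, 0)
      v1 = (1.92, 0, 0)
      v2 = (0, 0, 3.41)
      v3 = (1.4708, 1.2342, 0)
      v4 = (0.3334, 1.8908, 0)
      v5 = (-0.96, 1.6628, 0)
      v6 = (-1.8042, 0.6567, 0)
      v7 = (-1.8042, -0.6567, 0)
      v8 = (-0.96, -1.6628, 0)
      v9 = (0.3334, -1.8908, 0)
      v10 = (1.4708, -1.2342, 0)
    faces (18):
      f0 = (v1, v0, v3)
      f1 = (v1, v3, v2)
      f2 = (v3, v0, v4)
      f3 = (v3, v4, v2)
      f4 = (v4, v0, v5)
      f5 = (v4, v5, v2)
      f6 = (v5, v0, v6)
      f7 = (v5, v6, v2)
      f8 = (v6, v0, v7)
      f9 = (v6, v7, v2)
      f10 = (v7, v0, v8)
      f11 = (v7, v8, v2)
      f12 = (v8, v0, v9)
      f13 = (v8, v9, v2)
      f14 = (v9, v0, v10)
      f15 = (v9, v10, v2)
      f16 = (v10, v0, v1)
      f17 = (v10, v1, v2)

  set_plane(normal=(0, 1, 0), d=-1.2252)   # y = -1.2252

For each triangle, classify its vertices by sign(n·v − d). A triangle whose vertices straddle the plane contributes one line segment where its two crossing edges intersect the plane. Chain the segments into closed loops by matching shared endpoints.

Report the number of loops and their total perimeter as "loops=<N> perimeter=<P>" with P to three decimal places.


Straddling triangles (8 of 18):
  (v7,v0,v8) [++-] → (-0.707356, -1.2252, 0)–(-1.32718, -1.2252, 0)  len=0.6198
  (v7,v8,v2) [+-+] → (-1.32718, -1.2252, 0)–(-0.707356, -1.2252, 0.897412)  len=1.0907
  (v8,v0,v9) [-+-] → (-0.707356, -1.2252, 0)–(0.216036, -1.2252, 0)  len=0.9234
  (v8,v9,v2) [--+] → (0.216036, -1.2252, 1.20039)–(-0.707356, -1.2252, 0.897412)  len=0.9718
  (v9,v0,v10) [-+-] → (0.216036, -1.2252, 0)–(1.46007, -1.2252, 0)  len=1.2440
  (v9,v10,v2) [--+] → (1.46007, -1.2252, 0.0248663)–(0.216036, -1.2252, 1.20039)  len=1.7116
  (v10,v0,v1) [-++] → (1.46007, -1.2252, 0)–(1.47408, -1.2252, 0)  len=0.0140
  (v10,v1,v2) [-++] → (1.47408, -1.2252, 0)–(1.46007, -1.2252, 0.0248663)  len=0.0285

Chained into 1 loop(s):
  loop 1: 8 segments, perimeter = 6.6039
Total perimeter = 6.604

loops=1 perimeter=6.604


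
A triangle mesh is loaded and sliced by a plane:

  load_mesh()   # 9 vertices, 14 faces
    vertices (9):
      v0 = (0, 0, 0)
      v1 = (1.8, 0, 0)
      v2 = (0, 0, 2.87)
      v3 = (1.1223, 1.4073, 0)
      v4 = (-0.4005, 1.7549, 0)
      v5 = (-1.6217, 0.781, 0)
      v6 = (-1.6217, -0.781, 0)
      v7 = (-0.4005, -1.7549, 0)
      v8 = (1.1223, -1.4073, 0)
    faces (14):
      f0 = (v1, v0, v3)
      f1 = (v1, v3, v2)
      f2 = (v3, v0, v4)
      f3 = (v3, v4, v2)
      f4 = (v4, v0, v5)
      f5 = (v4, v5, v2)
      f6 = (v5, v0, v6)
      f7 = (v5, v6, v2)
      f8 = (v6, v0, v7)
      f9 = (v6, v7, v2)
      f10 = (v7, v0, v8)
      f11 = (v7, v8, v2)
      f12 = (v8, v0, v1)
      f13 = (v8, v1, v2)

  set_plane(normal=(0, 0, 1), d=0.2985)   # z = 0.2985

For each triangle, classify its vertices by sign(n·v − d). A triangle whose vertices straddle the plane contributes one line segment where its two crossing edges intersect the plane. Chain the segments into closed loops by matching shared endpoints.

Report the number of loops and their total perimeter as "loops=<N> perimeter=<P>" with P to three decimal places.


Straddling triangles (7 of 14):
  (v1,v3,v2) [--+] → (1.00557, 1.26093, 0.2985)–(1.61279, 0, 0.2985)  len=1.3995
  (v3,v4,v2) [--+] → (-0.358845, 1.57238, 0.2985)–(1.00557, 1.26093, 0.2985)  len=1.3995
  (v4,v5,v2) [--+] → (-1.45303, 0.699771, 0.2985)–(-0.358845, 1.57238, 0.2985)  len=1.3995
  (v5,v6,v2) [--+] → (-1.45303, -0.699771, 0.2985)–(-1.45303, 0.699771, 0.2985)  len=1.3995
  (v6,v7,v2) [--+] → (-0.358845, -1.57238, 0.2985)–(-1.45303, -0.699771, 0.2985)  len=1.3995
  (v7,v8,v2) [--+] → (1.00557, -1.26093, 0.2985)–(-0.358845, -1.57238, 0.2985)  len=1.3995
  (v8,v1,v2) [--+] → (1.61279, 0, 0.2985)–(1.00557, -1.26093, 0.2985)  len=1.3995

Chained into 1 loop(s):
  loop 1: 7 segments, perimeter = 9.7967
Total perimeter = 9.797

loops=1 perimeter=9.797


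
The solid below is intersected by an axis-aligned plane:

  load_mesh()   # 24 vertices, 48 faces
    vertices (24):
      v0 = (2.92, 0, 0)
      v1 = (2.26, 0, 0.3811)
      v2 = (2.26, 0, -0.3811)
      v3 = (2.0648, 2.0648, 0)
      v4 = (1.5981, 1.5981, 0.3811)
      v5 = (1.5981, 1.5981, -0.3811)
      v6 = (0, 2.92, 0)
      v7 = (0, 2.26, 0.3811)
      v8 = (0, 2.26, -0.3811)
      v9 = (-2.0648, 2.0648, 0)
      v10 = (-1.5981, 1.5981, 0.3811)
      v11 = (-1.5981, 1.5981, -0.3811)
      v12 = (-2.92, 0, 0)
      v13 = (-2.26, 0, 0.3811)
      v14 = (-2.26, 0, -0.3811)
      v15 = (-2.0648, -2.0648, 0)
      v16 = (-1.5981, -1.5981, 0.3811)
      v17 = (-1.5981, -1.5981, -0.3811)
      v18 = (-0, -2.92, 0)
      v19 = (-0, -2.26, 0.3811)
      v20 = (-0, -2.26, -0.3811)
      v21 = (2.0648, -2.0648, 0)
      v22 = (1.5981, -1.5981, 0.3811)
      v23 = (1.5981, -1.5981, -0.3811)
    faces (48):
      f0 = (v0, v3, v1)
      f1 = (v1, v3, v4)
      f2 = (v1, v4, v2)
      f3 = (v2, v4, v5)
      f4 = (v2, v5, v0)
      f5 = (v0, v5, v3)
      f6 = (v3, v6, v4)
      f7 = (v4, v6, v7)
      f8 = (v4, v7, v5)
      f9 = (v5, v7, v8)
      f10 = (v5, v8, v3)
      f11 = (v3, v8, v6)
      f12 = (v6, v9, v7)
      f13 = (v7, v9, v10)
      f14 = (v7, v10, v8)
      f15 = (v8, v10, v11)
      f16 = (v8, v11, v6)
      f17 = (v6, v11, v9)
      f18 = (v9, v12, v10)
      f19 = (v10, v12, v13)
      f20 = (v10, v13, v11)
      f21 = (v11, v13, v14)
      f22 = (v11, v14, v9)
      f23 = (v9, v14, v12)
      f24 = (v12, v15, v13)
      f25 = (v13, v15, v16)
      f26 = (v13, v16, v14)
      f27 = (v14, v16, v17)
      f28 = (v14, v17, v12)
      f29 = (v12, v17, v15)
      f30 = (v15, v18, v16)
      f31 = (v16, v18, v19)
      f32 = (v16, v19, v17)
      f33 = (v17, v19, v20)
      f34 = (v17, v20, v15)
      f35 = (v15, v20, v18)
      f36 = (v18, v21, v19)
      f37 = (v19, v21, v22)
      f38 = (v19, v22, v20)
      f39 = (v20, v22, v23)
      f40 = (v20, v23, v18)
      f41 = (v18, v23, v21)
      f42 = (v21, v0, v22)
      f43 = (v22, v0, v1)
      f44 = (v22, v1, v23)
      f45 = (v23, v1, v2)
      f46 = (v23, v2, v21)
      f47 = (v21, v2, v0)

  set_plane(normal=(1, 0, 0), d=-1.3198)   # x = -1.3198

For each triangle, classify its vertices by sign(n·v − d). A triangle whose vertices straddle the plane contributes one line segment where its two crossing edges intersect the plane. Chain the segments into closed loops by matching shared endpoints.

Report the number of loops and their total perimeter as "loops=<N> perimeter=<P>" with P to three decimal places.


loops=2 perimeter=4.573

Straddling triangles (12 of 48):
  (v6,v9,v7) [+-+] → (-1.3198, 2.37336, 0)–(-1.3198, 2.13523, 0.137505)  len=0.2750
  (v7,v9,v10) [+--] → (-1.3198, 2.13523, 0.137505)–(-1.3198, 1.71337, 0.3811)  len=0.4871
  (v7,v10,v8) [+-+] → (-1.3198, 1.71337, 0.3811)–(-1.3198, 1.71337, 0.248367)  len=0.1327
  (v8,v10,v11) [+--] → (-1.3198, 1.71337, 0.248367)–(-1.3198, 1.71337, -0.3811)  len=0.6295
  (v8,v11,v6) [+-+] → (-1.3198, 1.71337, -0.3811)–(-1.3198, 1.8283, -0.314734)  len=0.1327
  (v6,v11,v9) [+--] → (-1.3198, 1.8283, -0.314734)–(-1.3198, 2.37336, 0)  len=0.6294
  (v15,v18,v16) [-+-] → (-1.3198, -2.37336, 0)–(-1.3198, -1.8283, 0.314734)  len=0.6294
  (v16,v18,v19) [-++] → (-1.3198, -1.8283, 0.314734)–(-1.3198, -1.71337, 0.3811)  len=0.1327
  (v16,v19,v17) [-+-] → (-1.3198, -1.71337, 0.3811)–(-1.3198, -1.71337, -0.248367)  len=0.6295
  (v17,v19,v20) [-++] → (-1.3198, -1.71337, -0.248367)–(-1.3198, -1.71337, -0.3811)  len=0.1327
  (v17,v20,v15) [-+-] → (-1.3198, -1.71337, -0.3811)–(-1.3198, -2.13523, -0.137505)  len=0.4871
  (v15,v20,v18) [-++] → (-1.3198, -2.13523, -0.137505)–(-1.3198, -2.37336, 0)  len=0.2750

Chained into 2 loop(s):
  loop 1: 6 segments, perimeter = 2.2865
  loop 2: 6 segments, perimeter = 2.2865
Total perimeter = 4.573


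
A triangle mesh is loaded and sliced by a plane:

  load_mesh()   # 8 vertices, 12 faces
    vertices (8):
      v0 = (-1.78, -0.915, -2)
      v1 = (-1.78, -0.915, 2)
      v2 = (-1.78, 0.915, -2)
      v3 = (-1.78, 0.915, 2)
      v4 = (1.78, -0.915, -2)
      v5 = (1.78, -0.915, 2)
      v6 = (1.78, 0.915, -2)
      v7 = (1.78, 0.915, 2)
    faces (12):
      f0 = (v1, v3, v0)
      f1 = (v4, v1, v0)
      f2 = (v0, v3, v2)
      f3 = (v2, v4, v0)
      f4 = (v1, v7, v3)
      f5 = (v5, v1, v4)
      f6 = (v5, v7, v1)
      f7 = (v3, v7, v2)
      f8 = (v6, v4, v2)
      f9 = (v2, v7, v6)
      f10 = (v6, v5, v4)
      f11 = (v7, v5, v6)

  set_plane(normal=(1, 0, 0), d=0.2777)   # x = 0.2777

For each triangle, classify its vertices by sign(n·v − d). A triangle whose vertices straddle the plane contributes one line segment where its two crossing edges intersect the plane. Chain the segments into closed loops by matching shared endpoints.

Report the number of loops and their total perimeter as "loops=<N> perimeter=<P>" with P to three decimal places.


loops=1 perimeter=11.660

Straddling triangles (8 of 12):
  (v4,v1,v0) [+--] → (0.2777, -0.915, -0.312022)–(0.2777, -0.915, -2)  len=1.6880
  (v2,v4,v0) [-+-] → (0.2777, -0.14275, -2)–(0.2777, -0.915, -2)  len=0.7722
  (v1,v7,v3) [-+-] → (0.2777, 0.14275, 2)–(0.2777, 0.915, 2)  len=0.7722
  (v5,v1,v4) [+-+] → (0.2777, -0.915, 2)–(0.2777, -0.915, -0.312022)  len=2.3120
  (v5,v7,v1) [++-] → (0.2777, 0.14275, 2)–(0.2777, -0.915, 2)  len=1.0578
  (v3,v7,v2) [-+-] → (0.2777, 0.915, 2)–(0.2777, 0.915, 0.312022)  len=1.6880
  (v6,v4,v2) [++-] → (0.2777, -0.14275, -2)–(0.2777, 0.915, -2)  len=1.0578
  (v2,v7,v6) [-++] → (0.2777, 0.915, 0.312022)–(0.2777, 0.915, -2)  len=2.3120

Chained into 1 loop(s):
  loop 1: 8 segments, perimeter = 11.6600
Total perimeter = 11.660


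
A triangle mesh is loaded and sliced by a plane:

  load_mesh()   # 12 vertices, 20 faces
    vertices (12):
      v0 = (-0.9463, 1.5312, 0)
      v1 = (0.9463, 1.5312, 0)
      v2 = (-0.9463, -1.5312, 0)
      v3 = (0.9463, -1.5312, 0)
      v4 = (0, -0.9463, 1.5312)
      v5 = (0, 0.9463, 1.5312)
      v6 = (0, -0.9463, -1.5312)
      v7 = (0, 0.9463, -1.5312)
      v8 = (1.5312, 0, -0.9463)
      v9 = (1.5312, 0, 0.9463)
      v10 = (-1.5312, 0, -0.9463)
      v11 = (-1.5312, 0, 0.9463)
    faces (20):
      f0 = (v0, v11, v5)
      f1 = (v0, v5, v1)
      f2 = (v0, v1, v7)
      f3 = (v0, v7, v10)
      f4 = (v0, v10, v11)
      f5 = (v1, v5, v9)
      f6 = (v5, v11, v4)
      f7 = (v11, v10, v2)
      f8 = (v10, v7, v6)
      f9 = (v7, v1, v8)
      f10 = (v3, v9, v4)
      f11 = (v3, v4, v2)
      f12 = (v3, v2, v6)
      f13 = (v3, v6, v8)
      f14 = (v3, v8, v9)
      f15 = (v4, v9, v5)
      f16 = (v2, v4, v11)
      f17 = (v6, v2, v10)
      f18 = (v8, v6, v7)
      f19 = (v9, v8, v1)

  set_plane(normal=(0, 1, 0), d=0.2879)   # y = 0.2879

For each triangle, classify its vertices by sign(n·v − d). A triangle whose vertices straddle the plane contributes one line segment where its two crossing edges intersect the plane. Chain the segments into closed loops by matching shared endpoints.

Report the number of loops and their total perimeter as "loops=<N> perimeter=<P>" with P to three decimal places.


Straddling triangles (10 of 20):
  (v0,v11,v5) [+-+] → (-1.42123, 0.2879, 0.768374)–(-1.06535, 0.2879, 1.12425)  len=0.5033
  (v0,v7,v10) [++-] → (-1.06535, 0.2879, -1.12425)–(-1.42123, 0.2879, -0.768374)  len=0.5033
  (v0,v10,v11) [+--] → (-1.42123, 0.2879, -0.768374)–(-1.42123, 0.2879, 0.768374)  len=1.5367
  (v1,v5,v9) [++-] → (1.06535, 0.2879, 1.12425)–(1.42123, 0.2879, 0.768374)  len=0.5033
  (v5,v11,v4) [+--] → (-1.06535, 0.2879, 1.12425)–(0, 0.2879, 1.5312)  len=1.1404
  (v10,v7,v6) [-+-] → (-1.06535, 0.2879, -1.12425)–(0, 0.2879, -1.5312)  len=1.1404
  (v7,v1,v8) [++-] → (1.42123, 0.2879, -0.768374)–(1.06535, 0.2879, -1.12425)  len=0.5033
  (v4,v9,v5) [--+] → (1.06535, 0.2879, 1.12425)–(0, 0.2879, 1.5312)  len=1.1404
  (v8,v6,v7) [--+] → (0, 0.2879, -1.5312)–(1.06535, 0.2879, -1.12425)  len=1.1404
  (v9,v8,v1) [--+] → (1.42123, 0.2879, -0.768374)–(1.42123, 0.2879, 0.768374)  len=1.5367

Chained into 1 loop(s):
  loop 1: 10 segments, perimeter = 9.6484
Total perimeter = 9.648

loops=1 perimeter=9.648


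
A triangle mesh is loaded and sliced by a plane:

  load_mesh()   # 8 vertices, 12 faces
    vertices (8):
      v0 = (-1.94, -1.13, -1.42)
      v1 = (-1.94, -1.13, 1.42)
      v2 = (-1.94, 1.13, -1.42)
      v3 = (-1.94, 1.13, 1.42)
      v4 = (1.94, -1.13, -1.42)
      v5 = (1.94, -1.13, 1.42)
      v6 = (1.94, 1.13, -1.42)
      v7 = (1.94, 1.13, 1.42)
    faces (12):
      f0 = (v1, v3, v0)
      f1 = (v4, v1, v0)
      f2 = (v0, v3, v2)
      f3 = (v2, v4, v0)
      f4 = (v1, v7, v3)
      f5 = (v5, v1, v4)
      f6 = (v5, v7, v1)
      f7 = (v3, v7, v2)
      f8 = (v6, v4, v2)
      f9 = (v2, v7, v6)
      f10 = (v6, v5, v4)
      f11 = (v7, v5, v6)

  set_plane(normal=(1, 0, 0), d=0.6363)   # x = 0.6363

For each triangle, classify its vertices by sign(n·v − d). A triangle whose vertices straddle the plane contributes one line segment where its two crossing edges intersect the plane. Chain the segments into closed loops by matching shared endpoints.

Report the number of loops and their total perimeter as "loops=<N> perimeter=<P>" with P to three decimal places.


Straddling triangles (8 of 12):
  (v4,v1,v0) [+--] → (0.6363, -1.13, -0.465745)–(0.6363, -1.13, -1.42)  len=0.9543
  (v2,v4,v0) [-+-] → (0.6363, -0.370628, -1.42)–(0.6363, -1.13, -1.42)  len=0.7594
  (v1,v7,v3) [-+-] → (0.6363, 0.370628, 1.42)–(0.6363, 1.13, 1.42)  len=0.7594
  (v5,v1,v4) [+-+] → (0.6363, -1.13, 1.42)–(0.6363, -1.13, -0.465745)  len=1.8857
  (v5,v7,v1) [++-] → (0.6363, 0.370628, 1.42)–(0.6363, -1.13, 1.42)  len=1.5006
  (v3,v7,v2) [-+-] → (0.6363, 1.13, 1.42)–(0.6363, 1.13, 0.465745)  len=0.9543
  (v6,v4,v2) [++-] → (0.6363, -0.370628, -1.42)–(0.6363, 1.13, -1.42)  len=1.5006
  (v2,v7,v6) [-++] → (0.6363, 1.13, 0.465745)–(0.6363, 1.13, -1.42)  len=1.8857

Chained into 1 loop(s):
  loop 1: 8 segments, perimeter = 10.2000
Total perimeter = 10.200

loops=1 perimeter=10.200


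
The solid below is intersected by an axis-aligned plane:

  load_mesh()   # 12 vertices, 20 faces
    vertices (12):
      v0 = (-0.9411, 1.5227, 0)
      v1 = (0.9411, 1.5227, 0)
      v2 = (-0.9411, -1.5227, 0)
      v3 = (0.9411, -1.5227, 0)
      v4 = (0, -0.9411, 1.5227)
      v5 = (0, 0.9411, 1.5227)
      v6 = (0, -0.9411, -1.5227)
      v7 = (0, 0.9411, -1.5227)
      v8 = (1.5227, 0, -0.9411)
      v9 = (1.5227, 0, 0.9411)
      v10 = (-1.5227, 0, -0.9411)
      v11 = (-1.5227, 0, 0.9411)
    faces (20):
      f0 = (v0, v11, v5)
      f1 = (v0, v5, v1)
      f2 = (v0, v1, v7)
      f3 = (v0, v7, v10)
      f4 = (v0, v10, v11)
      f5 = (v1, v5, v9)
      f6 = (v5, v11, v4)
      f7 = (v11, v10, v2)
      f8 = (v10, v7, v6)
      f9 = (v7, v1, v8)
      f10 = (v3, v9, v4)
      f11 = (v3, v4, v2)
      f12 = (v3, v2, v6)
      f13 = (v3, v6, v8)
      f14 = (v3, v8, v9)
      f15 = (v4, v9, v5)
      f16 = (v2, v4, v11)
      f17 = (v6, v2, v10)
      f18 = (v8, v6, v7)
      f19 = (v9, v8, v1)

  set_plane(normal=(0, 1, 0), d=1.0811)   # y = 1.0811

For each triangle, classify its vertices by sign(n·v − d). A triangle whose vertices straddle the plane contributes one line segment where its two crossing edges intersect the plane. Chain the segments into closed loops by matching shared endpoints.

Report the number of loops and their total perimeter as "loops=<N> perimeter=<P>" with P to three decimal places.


Straddling triangles (8 of 20):
  (v0,v11,v5) [+--] → (-1.10977, 1.0811, 0.27293)–(-0.226537, 1.0811, 1.15616)  len=1.2491
  (v0,v5,v1) [+-+] → (-0.226537, 1.0811, 1.15616)–(0.226537, 1.0811, 1.15616)  len=0.4531
  (v0,v1,v7) [++-] → (0.226537, 1.0811, -1.15616)–(-0.226537, 1.0811, -1.15616)  len=0.4531
  (v0,v7,v10) [+--] → (-0.226537, 1.0811, -1.15616)–(-1.10977, 1.0811, -0.27293)  len=1.2491
  (v0,v10,v11) [+--] → (-1.10977, 1.0811, -0.27293)–(-1.10977, 1.0811, 0.27293)  len=0.5459
  (v1,v5,v9) [+--] → (0.226537, 1.0811, 1.15616)–(1.10977, 1.0811, 0.27293)  len=1.2491
  (v7,v1,v8) [-+-] → (0.226537, 1.0811, -1.15616)–(1.10977, 1.0811, -0.27293)  len=1.2491
  (v9,v8,v1) [--+] → (1.10977, 1.0811, -0.27293)–(1.10977, 1.0811, 0.27293)  len=0.5459

Chained into 1 loop(s):
  loop 1: 8 segments, perimeter = 6.9942
Total perimeter = 6.994

loops=1 perimeter=6.994


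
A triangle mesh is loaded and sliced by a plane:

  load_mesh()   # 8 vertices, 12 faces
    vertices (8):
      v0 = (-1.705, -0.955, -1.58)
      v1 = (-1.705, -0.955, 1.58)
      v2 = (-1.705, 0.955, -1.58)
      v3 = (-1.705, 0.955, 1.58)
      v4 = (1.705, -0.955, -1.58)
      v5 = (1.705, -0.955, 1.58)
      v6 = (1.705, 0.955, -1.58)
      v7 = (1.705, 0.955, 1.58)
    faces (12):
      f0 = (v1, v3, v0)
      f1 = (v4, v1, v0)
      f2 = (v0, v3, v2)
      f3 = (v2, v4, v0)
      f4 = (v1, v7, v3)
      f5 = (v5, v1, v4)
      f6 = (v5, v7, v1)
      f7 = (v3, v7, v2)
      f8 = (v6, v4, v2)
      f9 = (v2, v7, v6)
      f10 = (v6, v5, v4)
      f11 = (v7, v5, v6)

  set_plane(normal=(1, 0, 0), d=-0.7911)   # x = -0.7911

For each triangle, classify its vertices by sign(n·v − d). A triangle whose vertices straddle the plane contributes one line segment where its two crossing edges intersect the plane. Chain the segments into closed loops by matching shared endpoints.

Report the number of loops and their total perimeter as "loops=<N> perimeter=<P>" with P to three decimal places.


loops=1 perimeter=10.140

Straddling triangles (8 of 12):
  (v4,v1,v0) [+--] → (-0.7911, -0.955, 0.733101)–(-0.7911, -0.955, -1.58)  len=2.3131
  (v2,v4,v0) [-+-] → (-0.7911, 0.443109, -1.58)–(-0.7911, -0.955, -1.58)  len=1.3981
  (v1,v7,v3) [-+-] → (-0.7911, -0.443109, 1.58)–(-0.7911, 0.955, 1.58)  len=1.3981
  (v5,v1,v4) [+-+] → (-0.7911, -0.955, 1.58)–(-0.7911, -0.955, 0.733101)  len=0.8469
  (v5,v7,v1) [++-] → (-0.7911, -0.443109, 1.58)–(-0.7911, -0.955, 1.58)  len=0.5119
  (v3,v7,v2) [-+-] → (-0.7911, 0.955, 1.58)–(-0.7911, 0.955, -0.733101)  len=2.3131
  (v6,v4,v2) [++-] → (-0.7911, 0.443109, -1.58)–(-0.7911, 0.955, -1.58)  len=0.5119
  (v2,v7,v6) [-++] → (-0.7911, 0.955, -0.733101)–(-0.7911, 0.955, -1.58)  len=0.8469

Chained into 1 loop(s):
  loop 1: 8 segments, perimeter = 10.1400
Total perimeter = 10.140


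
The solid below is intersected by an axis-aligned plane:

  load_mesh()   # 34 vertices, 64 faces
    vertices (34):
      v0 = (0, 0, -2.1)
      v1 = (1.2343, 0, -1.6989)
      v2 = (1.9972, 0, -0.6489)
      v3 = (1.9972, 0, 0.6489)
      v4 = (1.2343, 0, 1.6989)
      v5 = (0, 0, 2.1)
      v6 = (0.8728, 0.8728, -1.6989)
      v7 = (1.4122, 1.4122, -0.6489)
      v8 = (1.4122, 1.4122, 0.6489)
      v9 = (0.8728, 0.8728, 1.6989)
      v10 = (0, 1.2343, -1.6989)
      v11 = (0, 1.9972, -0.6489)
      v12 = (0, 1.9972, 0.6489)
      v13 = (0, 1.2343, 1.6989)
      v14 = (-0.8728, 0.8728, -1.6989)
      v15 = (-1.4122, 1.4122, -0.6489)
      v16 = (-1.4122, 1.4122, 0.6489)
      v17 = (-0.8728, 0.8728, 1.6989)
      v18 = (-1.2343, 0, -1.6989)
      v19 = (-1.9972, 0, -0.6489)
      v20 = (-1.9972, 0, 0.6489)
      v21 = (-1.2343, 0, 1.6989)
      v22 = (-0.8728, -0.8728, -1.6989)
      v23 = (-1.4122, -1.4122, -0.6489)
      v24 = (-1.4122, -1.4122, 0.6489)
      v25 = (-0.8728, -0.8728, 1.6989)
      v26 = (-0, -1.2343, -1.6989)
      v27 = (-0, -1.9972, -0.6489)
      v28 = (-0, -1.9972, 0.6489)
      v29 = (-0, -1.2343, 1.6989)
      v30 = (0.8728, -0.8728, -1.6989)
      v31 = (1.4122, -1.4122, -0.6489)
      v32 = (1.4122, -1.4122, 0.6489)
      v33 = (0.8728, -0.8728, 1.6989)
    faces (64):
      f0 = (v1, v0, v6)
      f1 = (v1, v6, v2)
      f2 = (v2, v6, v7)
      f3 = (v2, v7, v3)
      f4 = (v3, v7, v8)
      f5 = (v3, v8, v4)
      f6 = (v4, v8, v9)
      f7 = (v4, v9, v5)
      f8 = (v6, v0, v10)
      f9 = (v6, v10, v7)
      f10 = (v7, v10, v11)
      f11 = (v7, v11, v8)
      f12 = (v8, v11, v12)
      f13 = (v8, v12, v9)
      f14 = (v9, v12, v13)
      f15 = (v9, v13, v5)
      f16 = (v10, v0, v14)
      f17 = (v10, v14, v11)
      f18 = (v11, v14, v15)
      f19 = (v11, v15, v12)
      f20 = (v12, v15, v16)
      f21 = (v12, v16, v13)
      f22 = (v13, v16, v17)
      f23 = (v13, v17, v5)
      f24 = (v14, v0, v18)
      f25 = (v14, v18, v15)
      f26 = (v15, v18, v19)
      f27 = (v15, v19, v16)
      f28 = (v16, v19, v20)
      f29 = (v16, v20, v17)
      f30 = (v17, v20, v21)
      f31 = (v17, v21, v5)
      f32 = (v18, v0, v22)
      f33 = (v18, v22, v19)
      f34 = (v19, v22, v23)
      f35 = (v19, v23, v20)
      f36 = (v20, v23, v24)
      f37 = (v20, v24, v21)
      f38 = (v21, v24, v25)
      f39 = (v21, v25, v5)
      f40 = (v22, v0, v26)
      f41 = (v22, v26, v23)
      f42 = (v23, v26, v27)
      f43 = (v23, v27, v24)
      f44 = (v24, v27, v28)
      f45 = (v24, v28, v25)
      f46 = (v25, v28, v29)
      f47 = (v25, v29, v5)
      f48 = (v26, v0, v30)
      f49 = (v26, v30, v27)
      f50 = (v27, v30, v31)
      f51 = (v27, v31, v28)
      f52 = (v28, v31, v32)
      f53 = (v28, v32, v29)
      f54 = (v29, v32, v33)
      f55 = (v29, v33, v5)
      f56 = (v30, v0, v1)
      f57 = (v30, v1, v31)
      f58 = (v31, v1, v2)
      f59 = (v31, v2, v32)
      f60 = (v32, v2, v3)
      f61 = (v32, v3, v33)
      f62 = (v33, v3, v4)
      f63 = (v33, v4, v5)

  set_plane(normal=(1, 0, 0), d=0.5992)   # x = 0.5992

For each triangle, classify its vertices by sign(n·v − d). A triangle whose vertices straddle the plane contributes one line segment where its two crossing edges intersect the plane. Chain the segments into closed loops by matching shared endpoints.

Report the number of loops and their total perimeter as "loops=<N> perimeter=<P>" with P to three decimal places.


loops=1 perimeter=11.833

Straddling triangles (20 of 64):
  (v1,v0,v6) [+-+] → (0.5992, 0, -1.90528)–(0.5992, 0.5992, -1.82463)  len=0.6046
  (v4,v9,v5) [++-] → (0.5992, 0.5992, 1.82463)–(0.5992, 0, 1.90528)  len=0.6046
  (v6,v0,v10) [+--] → (0.5992, 0.5992, -1.82463)–(0.5992, 0.986121, -1.6989)  len=0.4068
  (v6,v10,v7) [+-+] → (0.5992, 0.986121, -1.6989)–(0.5992, 1.30978, -1.25338)  len=0.5507
  (v7,v10,v11) [+--] → (0.5992, 1.30978, -1.25338)–(0.5992, 1.74898, -0.6489)  len=0.7472
  (v7,v11,v8) [+-+] → (0.5992, 1.74898, -0.6489)–(0.5992, 1.74898, -0.0982402)  len=0.5507
  (v8,v11,v12) [+--] → (0.5992, 1.74898, -0.0982402)–(0.5992, 1.74898, 0.6489)  len=0.7471
  (v8,v12,v9) [+-+] → (0.5992, 1.74898, 0.6489)–(0.5992, 1.22527, 1.36975)  len=0.8910
  (v9,v12,v13) [+--] → (0.5992, 1.22527, 1.36975)–(0.5992, 0.986121, 1.6989)  len=0.4069
  (v9,v13,v5) [+--] → (0.5992, 0.986121, 1.6989)–(0.5992, 0.5992, 1.82463)  len=0.4068
  (v26,v0,v30) [--+] → (0.5992, -0.5992, -1.82463)–(0.5992, -0.986121, -1.6989)  len=0.4068
  (v26,v30,v27) [-+-] → (0.5992, -0.986121, -1.6989)–(0.5992, -1.22527, -1.36975)  len=0.4069
  (v27,v30,v31) [-++] → (0.5992, -1.22527, -1.36975)–(0.5992, -1.74898, -0.6489)  len=0.8910
  (v27,v31,v28) [-+-] → (0.5992, -1.74898, -0.6489)–(0.5992, -1.74898, 0.0982402)  len=0.7471
  (v28,v31,v32) [-++] → (0.5992, -1.74898, 0.0982402)–(0.5992, -1.74898, 0.6489)  len=0.5507
  (v28,v32,v29) [-+-] → (0.5992, -1.74898, 0.6489)–(0.5992, -1.30978, 1.25338)  len=0.7472
  (v29,v32,v33) [-++] → (0.5992, -1.30978, 1.25338)–(0.5992, -0.986121, 1.6989)  len=0.5507
  (v29,v33,v5) [-+-] → (0.5992, -0.986121, 1.6989)–(0.5992, -0.5992, 1.82463)  len=0.4068
  (v30,v0,v1) [+-+] → (0.5992, -0.5992, -1.82463)–(0.5992, 0, -1.90528)  len=0.6046
  (v33,v4,v5) [++-] → (0.5992, 0, 1.90528)–(0.5992, -0.5992, 1.82463)  len=0.6046

Chained into 1 loop(s):
  loop 1: 20 segments, perimeter = 11.8328
Total perimeter = 11.833


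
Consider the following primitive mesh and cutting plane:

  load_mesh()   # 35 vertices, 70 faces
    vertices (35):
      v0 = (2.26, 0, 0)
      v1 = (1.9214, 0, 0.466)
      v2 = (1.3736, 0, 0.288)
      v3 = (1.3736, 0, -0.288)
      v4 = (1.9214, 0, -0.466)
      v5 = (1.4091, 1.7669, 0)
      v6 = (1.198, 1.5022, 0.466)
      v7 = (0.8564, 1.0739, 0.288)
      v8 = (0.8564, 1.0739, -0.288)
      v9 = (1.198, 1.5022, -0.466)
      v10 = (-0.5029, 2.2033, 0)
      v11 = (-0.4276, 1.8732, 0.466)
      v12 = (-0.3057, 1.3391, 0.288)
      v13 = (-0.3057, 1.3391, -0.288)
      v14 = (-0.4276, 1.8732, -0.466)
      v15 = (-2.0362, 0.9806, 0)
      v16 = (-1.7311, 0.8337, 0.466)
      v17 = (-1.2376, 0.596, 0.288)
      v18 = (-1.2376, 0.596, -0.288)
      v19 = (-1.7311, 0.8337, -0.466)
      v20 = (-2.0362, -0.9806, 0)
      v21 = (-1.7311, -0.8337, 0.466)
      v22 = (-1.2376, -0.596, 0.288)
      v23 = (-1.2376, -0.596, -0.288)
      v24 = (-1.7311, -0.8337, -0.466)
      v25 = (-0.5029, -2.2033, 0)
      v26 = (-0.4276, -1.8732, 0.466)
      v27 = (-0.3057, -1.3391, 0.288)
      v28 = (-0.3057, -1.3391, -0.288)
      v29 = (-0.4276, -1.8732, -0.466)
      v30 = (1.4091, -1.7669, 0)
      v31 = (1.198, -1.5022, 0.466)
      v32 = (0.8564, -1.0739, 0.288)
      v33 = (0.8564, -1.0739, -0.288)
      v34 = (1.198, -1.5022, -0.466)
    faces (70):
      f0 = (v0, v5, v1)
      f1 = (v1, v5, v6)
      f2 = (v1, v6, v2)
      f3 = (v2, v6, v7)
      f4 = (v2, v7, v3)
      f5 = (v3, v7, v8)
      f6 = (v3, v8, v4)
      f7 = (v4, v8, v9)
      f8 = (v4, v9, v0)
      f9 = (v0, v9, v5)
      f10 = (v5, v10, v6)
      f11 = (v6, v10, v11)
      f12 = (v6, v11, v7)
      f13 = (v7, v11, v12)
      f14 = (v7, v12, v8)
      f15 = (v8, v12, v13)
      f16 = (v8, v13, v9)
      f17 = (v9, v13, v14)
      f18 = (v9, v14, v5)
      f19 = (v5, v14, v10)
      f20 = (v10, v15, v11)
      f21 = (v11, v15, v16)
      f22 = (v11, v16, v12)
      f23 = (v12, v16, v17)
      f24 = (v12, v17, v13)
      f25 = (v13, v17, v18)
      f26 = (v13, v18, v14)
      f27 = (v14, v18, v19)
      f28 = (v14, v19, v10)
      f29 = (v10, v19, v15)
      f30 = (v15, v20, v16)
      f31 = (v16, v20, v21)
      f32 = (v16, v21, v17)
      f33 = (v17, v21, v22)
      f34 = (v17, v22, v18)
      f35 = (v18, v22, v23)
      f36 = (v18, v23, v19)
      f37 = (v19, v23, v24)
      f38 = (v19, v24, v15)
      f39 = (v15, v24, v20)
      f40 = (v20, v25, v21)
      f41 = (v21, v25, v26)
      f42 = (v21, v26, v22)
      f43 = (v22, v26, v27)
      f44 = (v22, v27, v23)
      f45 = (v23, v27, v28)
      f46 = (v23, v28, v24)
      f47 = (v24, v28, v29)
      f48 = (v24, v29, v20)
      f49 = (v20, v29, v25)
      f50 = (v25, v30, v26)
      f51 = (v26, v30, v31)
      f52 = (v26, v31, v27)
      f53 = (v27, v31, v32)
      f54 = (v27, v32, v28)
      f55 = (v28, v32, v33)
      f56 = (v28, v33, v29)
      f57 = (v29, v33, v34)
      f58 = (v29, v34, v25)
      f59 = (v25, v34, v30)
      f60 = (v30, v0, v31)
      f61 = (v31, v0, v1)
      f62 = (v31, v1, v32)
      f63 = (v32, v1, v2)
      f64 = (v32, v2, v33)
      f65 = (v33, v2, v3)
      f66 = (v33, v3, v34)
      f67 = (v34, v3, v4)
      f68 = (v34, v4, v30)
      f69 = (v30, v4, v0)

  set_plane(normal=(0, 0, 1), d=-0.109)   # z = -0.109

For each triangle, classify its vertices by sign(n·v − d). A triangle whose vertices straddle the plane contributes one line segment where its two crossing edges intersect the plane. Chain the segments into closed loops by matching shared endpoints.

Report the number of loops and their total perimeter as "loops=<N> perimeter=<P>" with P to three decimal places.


Straddling triangles (28 of 70):
  (v2,v7,v3) [++-] → (1.21287, 0.333729, -0.109)–(1.3736, 0, -0.109)  len=0.3704
  (v3,v7,v8) [-+-] → (1.21287, 0.333729, -0.109)–(0.8564, 1.0739, -0.109)  len=0.8215
  (v4,v9,v0) [--+] → (2.01159, 0.351373, -0.109)–(2.1808, 0, -0.109)  len=0.3900
  (v0,v9,v5) [+-+] → (2.01159, 0.351373, -0.109)–(1.35972, 1.70499, -0.109)  len=1.5024
  (v7,v12,v8) [++-] → (0.495261, 1.15631, -0.109)–(0.8564, 1.0739, -0.109)  len=0.3704
  (v8,v12,v13) [-+-] → (0.495261, 1.15631, -0.109)–(-0.3057, 1.3391, -0.109)  len=0.8216
  (v9,v14,v5) [--+] → (0.979486, 1.79176, -0.109)–(1.35972, 1.70499, -0.109)  len=0.3900
  (v5,v14,v10) [+-+] → (0.979486, 1.79176, -0.109)–(-0.485287, 2.12609, -0.109)  len=1.5024
  (v12,v17,v13) [++-] → (-0.595301, 1.10817, -0.109)–(-0.3057, 1.3391, -0.109)  len=0.3704
  (v13,v17,v18) [-+-] → (-0.595301, 1.10817, -0.109)–(-1.2376, 0.596, -0.109)  len=0.8215
  (v14,v19,v10) [--+] → (-0.790183, 1.88294, -0.109)–(-0.485287, 2.12609, -0.109)  len=0.3900
  (v10,v19,v15) [+-+] → (-0.790183, 1.88294, -0.109)–(-1.96484, 0.946239, -0.109)  len=1.5024
  (v17,v22,v18) [++-] → (-1.2376, 0.225569, -0.109)–(-1.2376, 0.596, -0.109)  len=0.3704
  (v18,v22,v23) [-+-] → (-1.2376, 0.225569, -0.109)–(-1.2376, -0.596, -0.109)  len=0.8216
  (v19,v24,v15) [--+] → (-1.96484, 0.556225, -0.109)–(-1.96484, 0.946239, -0.109)  len=0.3900
  (v15,v24,v20) [+-+] → (-1.96484, 0.556225, -0.109)–(-1.96484, -0.946239, -0.109)  len=1.5025
  (v22,v27,v23) [++-] → (-0.947999, -0.826929, -0.109)–(-1.2376, -0.596, -0.109)  len=0.3704
  (v23,v27,v28) [-+-] → (-0.947999, -0.826929, -0.109)–(-0.3057, -1.3391, -0.109)  len=0.8215
  (v24,v29,v20) [--+] → (-1.65994, -1.18938, -0.109)–(-1.96484, -0.946239, -0.109)  len=0.3900
  (v20,v29,v25) [+-+] → (-1.65994, -1.18938, -0.109)–(-0.485287, -2.12609, -0.109)  len=1.5024
  (v27,v32,v28) [++-] → (0.0554387, -1.25669, -0.109)–(-0.3057, -1.3391, -0.109)  len=0.3704
  (v28,v32,v33) [-+-] → (0.0554387, -1.25669, -0.109)–(0.8564, -1.0739, -0.109)  len=0.8216
  (v29,v34,v25) [--+] → (-0.10505, -2.03931, -0.109)–(-0.485287, -2.12609, -0.109)  len=0.3900
  (v25,v34,v30) [+-+] → (-0.10505, -2.03931, -0.109)–(1.35972, -1.70499, -0.109)  len=1.5024
  (v32,v2,v33) [++-] → (1.01713, -0.740171, -0.109)–(0.8564, -1.0739, -0.109)  len=0.3704
  (v33,v2,v3) [-+-] → (1.01713, -0.740171, -0.109)–(1.3736, 0, -0.109)  len=0.8215
  (v34,v4,v30) [--+] → (1.52893, -1.35361, -0.109)–(1.35972, -1.70499, -0.109)  len=0.3900
  (v30,v4,v0) [+-+] → (1.52893, -1.35361, -0.109)–(2.1808, 0, -0.109)  len=1.5024

Chained into 2 loop(s):
  loop 1: 14 segments, perimeter = 8.3437
  loop 2: 14 segments, perimeter = 13.2469
Total perimeter = 21.591

loops=2 perimeter=21.591


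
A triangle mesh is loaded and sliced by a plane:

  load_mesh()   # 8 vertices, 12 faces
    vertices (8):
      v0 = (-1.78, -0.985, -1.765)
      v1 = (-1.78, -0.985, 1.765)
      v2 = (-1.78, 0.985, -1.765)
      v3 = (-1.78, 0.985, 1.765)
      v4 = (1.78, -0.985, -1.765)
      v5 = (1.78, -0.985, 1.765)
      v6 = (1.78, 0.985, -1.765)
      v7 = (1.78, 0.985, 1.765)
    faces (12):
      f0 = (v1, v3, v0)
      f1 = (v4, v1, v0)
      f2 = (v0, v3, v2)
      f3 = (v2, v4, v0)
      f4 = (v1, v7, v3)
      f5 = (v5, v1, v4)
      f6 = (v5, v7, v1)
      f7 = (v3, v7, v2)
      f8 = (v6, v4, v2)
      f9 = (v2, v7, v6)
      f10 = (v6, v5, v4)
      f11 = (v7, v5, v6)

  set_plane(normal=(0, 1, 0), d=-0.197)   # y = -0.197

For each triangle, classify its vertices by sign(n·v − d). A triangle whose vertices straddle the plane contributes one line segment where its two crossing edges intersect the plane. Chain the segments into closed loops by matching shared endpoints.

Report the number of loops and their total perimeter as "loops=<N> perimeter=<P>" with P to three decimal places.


loops=1 perimeter=14.180

Straddling triangles (8 of 12):
  (v1,v3,v0) [-+-] → (-1.78, -0.197, 1.765)–(-1.78, -0.197, -0.353)  len=2.1180
  (v0,v3,v2) [-++] → (-1.78, -0.197, -0.353)–(-1.78, -0.197, -1.765)  len=1.4120
  (v2,v4,v0) [+--] → (0.356, -0.197, -1.765)–(-1.78, -0.197, -1.765)  len=2.1360
  (v1,v7,v3) [-++] → (-0.356, -0.197, 1.765)–(-1.78, -0.197, 1.765)  len=1.4240
  (v5,v7,v1) [-+-] → (1.78, -0.197, 1.765)–(-0.356, -0.197, 1.765)  len=2.1360
  (v6,v4,v2) [+-+] → (1.78, -0.197, -1.765)–(0.356, -0.197, -1.765)  len=1.4240
  (v6,v5,v4) [+--] → (1.78, -0.197, 0.353)–(1.78, -0.197, -1.765)  len=2.1180
  (v7,v5,v6) [+-+] → (1.78, -0.197, 1.765)–(1.78, -0.197, 0.353)  len=1.4120

Chained into 1 loop(s):
  loop 1: 8 segments, perimeter = 14.1800
Total perimeter = 14.180


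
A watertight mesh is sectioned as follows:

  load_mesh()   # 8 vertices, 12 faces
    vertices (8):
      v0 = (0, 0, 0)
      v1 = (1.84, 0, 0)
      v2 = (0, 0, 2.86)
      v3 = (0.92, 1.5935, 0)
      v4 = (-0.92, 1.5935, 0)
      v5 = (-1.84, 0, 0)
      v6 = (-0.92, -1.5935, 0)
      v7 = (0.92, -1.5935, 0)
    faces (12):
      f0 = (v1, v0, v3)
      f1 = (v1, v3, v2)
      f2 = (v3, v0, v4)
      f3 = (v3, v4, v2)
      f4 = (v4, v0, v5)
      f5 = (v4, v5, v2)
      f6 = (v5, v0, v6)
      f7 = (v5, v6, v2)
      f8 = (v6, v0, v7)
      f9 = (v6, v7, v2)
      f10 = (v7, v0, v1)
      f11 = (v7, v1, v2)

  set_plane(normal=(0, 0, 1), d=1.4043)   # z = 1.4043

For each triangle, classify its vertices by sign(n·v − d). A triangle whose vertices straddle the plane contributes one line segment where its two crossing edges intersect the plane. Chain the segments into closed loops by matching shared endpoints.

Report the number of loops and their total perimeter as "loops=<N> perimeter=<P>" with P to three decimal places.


Straddling triangles (6 of 12):
  (v1,v3,v2) [--+] → (0.468267, 0.811069, 1.4043)–(0.936534, 0, 1.4043)  len=0.9365
  (v3,v4,v2) [--+] → (-0.468267, 0.811069, 1.4043)–(0.468267, 0.811069, 1.4043)  len=0.9365
  (v4,v5,v2) [--+] → (-0.936534, 0, 1.4043)–(-0.468267, 0.811069, 1.4043)  len=0.9365
  (v5,v6,v2) [--+] → (-0.468267, -0.811069, 1.4043)–(-0.936534, 0, 1.4043)  len=0.9365
  (v6,v7,v2) [--+] → (0.468267, -0.811069, 1.4043)–(-0.468267, -0.811069, 1.4043)  len=0.9365
  (v7,v1,v2) [--+] → (0.936534, 0, 1.4043)–(0.468267, -0.811069, 1.4043)  len=0.9365

Chained into 1 loop(s):
  loop 1: 6 segments, perimeter = 5.6192
Total perimeter = 5.619

loops=1 perimeter=5.619


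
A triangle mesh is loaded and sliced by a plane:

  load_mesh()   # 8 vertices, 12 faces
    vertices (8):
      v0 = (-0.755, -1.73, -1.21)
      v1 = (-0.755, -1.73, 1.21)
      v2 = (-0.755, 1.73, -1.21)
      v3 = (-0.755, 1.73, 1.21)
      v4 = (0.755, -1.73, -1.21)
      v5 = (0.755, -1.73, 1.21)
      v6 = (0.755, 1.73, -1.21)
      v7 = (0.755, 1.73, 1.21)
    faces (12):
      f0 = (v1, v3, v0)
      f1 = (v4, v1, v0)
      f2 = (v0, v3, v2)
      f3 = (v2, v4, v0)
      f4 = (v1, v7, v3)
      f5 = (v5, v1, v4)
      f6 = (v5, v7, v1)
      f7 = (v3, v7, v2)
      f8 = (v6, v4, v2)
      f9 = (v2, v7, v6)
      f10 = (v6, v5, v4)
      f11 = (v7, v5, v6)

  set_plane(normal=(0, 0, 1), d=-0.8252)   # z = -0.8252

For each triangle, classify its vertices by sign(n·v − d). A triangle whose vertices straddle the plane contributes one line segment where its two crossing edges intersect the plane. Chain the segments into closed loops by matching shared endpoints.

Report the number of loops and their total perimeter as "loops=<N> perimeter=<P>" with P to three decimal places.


Straddling triangles (8 of 12):
  (v1,v3,v0) [++-] → (-0.755, -1.17983, -0.8252)–(-0.755, -1.73, -0.8252)  len=0.5502
  (v4,v1,v0) [-+-] → (0.514898, -1.73, -0.8252)–(-0.755, -1.73, -0.8252)  len=1.2699
  (v0,v3,v2) [-+-] → (-0.755, -1.17983, -0.8252)–(-0.755, 1.73, -0.8252)  len=2.9098
  (v5,v1,v4) [++-] → (0.514898, -1.73, -0.8252)–(0.755, -1.73, -0.8252)  len=0.2401
  (v3,v7,v2) [++-] → (-0.514898, 1.73, -0.8252)–(-0.755, 1.73, -0.8252)  len=0.2401
  (v2,v7,v6) [-+-] → (-0.514898, 1.73, -0.8252)–(0.755, 1.73, -0.8252)  len=1.2699
  (v6,v5,v4) [-+-] → (0.755, 1.17983, -0.8252)–(0.755, -1.73, -0.8252)  len=2.9098
  (v7,v5,v6) [++-] → (0.755, 1.17983, -0.8252)–(0.755, 1.73, -0.8252)  len=0.5502

Chained into 1 loop(s):
  loop 1: 8 segments, perimeter = 9.9400
Total perimeter = 9.940

loops=1 perimeter=9.940


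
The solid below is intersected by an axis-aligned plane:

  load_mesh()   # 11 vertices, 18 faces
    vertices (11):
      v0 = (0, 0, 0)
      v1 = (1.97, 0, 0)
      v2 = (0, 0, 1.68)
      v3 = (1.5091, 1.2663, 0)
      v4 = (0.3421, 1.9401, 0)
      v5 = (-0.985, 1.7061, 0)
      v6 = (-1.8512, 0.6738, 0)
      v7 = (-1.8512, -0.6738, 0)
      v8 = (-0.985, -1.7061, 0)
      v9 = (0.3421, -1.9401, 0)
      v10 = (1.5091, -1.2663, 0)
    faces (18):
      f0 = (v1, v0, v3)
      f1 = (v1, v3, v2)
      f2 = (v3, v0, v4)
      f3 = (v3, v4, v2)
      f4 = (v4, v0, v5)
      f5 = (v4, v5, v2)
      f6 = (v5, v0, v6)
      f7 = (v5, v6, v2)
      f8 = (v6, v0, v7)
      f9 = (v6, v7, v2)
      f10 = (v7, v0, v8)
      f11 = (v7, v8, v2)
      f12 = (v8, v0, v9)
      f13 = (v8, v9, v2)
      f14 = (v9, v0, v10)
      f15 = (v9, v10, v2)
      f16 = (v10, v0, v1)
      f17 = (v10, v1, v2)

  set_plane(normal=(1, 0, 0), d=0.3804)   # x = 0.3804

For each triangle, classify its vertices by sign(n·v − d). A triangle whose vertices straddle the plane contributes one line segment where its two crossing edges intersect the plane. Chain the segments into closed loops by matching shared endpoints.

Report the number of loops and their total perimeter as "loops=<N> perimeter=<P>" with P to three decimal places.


loops=1 perimeter=8.571

Straddling triangles (8 of 18):
  (v1,v0,v3) [+-+] → (0.3804, 0, 0)–(0.3804, 0.319197, 0)  len=0.3192
  (v1,v3,v2) [++-] → (0.3804, 0.319197, 1.25652)–(0.3804, 0, 1.3556)  len=0.3342
  (v3,v0,v4) [+--] → (0.3804, 0.319197, 0)–(0.3804, 1.91799, 0)  len=1.5988
  (v3,v4,v2) [+--] → (0.3804, 1.91799, 0)–(0.3804, 0.319197, 1.25652)  len=2.0335
  (v9,v0,v10) [--+] → (0.3804, -0.319197, 0)–(0.3804, -1.91799, 0)  len=1.5988
  (v9,v10,v2) [-+-] → (0.3804, -1.91799, 0)–(0.3804, -0.319197, 1.25652)  len=2.0335
  (v10,v0,v1) [+-+] → (0.3804, -0.319197, 0)–(0.3804, 0, 0)  len=0.3192
  (v10,v1,v2) [++-] → (0.3804, 0, 1.3556)–(0.3804, -0.319197, 1.25652)  len=0.3342

Chained into 1 loop(s):
  loop 1: 8 segments, perimeter = 8.5713
Total perimeter = 8.571


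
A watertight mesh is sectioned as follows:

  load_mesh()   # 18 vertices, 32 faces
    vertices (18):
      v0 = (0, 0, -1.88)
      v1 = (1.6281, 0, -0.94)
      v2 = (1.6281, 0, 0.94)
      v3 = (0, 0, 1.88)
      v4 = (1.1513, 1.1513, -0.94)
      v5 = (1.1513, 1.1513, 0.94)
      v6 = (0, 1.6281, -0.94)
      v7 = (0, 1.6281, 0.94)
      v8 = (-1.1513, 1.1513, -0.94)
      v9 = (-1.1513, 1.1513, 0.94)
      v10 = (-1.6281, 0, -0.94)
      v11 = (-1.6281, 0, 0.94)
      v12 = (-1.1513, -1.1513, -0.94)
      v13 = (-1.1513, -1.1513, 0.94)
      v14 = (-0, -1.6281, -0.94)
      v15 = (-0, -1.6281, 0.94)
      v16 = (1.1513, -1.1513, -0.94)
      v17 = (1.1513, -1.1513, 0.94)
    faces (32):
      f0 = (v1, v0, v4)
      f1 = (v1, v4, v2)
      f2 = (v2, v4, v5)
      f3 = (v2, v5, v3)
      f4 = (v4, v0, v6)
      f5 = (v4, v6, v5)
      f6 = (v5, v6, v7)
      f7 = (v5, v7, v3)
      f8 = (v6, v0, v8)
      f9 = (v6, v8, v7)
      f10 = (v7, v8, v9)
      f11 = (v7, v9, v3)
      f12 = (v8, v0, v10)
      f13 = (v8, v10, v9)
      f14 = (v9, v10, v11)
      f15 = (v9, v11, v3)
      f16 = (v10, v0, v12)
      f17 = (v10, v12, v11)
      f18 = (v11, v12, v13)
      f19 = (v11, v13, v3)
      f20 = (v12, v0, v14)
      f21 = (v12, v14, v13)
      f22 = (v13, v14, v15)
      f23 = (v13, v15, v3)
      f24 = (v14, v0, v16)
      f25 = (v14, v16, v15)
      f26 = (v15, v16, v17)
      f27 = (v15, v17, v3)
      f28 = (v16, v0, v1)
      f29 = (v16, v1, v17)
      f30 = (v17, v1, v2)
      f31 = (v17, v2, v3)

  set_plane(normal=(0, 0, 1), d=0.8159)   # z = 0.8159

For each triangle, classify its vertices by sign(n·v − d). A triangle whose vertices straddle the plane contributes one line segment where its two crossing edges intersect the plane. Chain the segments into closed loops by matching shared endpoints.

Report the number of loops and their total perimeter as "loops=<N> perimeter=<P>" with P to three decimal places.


Straddling triangles (16 of 32):
  (v1,v4,v2) [--+] → (1.59663, 0.075998, 0.8159)–(1.6281, 0, 0.8159)  len=0.0823
  (v2,v4,v5) [+-+] → (1.59663, 0.075998, 0.8159)–(1.1513, 1.1513, 0.8159)  len=1.1639
  (v4,v6,v5) [--+] → (1.0753, 1.18277, 0.8159)–(1.1513, 1.1513, 0.8159)  len=0.0823
  (v5,v6,v7) [+-+] → (1.0753, 1.18277, 0.8159)–(0, 1.6281, 0.8159)  len=1.1639
  (v6,v8,v7) [--+] → (-0.075998, 1.59663, 0.8159)–(0, 1.6281, 0.8159)  len=0.0823
  (v7,v8,v9) [+-+] → (-0.075998, 1.59663, 0.8159)–(-1.1513, 1.1513, 0.8159)  len=1.1639
  (v8,v10,v9) [--+] → (-1.18277, 1.0753, 0.8159)–(-1.1513, 1.1513, 0.8159)  len=0.0823
  (v9,v10,v11) [+-+] → (-1.18277, 1.0753, 0.8159)–(-1.6281, 0, 0.8159)  len=1.1639
  (v10,v12,v11) [--+] → (-1.59663, -0.075998, 0.8159)–(-1.6281, 0, 0.8159)  len=0.0823
  (v11,v12,v13) [+-+] → (-1.59663, -0.075998, 0.8159)–(-1.1513, -1.1513, 0.8159)  len=1.1639
  (v12,v14,v13) [--+] → (-1.0753, -1.18277, 0.8159)–(-1.1513, -1.1513, 0.8159)  len=0.0823
  (v13,v14,v15) [+-+] → (-1.0753, -1.18277, 0.8159)–(0, -1.6281, 0.8159)  len=1.1639
  (v14,v16,v15) [--+] → (0.075998, -1.59663, 0.8159)–(0, -1.6281, 0.8159)  len=0.0823
  (v15,v16,v17) [+-+] → (0.075998, -1.59663, 0.8159)–(1.1513, -1.1513, 0.8159)  len=1.1639
  (v16,v1,v17) [--+] → (1.18277, -1.0753, 0.8159)–(1.1513, -1.1513, 0.8159)  len=0.0823
  (v17,v1,v2) [+-+] → (1.18277, -1.0753, 0.8159)–(1.6281, 0, 0.8159)  len=1.1639

Chained into 1 loop(s):
  loop 1: 16 segments, perimeter = 9.9690
Total perimeter = 9.969

loops=1 perimeter=9.969
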